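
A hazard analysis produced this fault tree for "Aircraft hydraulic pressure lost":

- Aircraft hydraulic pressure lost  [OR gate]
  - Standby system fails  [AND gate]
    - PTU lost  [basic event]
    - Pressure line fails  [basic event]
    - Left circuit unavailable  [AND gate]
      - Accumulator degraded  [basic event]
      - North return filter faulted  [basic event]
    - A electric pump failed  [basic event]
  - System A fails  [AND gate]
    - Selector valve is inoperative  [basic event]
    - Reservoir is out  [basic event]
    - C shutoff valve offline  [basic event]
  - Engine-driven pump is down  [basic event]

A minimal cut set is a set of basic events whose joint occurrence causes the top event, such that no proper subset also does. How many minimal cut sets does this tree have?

Left circuit unavailable [AND]: one cut set from each child combined → 1 × 1 = 1 cut set(s).
Standby system fails [AND]: one cut set from each child combined → 1 × 1 × 1 × 1 = 1 cut set(s).
System A fails [AND]: one cut set from each child combined → 1 × 1 × 1 = 1 cut set(s).
Aircraft hydraulic pressure lost [OR]: union of children's cut sets → 3 cut set(s).
Minimal cut sets: {A electric pump failed, Accumulator degraded, North return filter faulted, PTU lost, Pressure line fails}; {C shutoff valve offline, Reservoir is out, Selector valve is inoperative}; {Engine-driven pump is down}.

3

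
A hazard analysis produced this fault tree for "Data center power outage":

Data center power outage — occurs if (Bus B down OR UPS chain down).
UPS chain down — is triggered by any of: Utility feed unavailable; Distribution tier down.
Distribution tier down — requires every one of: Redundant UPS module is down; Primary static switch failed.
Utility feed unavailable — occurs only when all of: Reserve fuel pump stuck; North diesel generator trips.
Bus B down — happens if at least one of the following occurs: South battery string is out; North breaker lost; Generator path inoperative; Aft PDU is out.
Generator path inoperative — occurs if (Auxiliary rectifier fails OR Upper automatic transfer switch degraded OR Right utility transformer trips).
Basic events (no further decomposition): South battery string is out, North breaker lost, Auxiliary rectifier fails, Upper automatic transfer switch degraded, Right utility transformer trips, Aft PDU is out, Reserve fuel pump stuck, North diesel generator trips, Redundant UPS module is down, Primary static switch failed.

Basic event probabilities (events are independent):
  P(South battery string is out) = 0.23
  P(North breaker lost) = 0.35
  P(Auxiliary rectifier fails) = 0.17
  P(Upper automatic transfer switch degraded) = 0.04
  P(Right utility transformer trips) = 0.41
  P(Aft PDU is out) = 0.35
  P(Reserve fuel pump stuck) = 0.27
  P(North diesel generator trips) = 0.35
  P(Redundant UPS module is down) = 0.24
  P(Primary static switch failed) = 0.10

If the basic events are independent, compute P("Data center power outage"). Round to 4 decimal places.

P(Generator path inoperative) [OR] = 1 − (1−0.17) × (1−0.04) × (1−0.41) = 0.529888
P(Bus B down) [OR] = 1 − (1−0.23) × (1−0.35) × (1−0.529888) × (1−0.35) = 0.847061
P(Utility feed unavailable) [AND] = 0.27 × 0.35 = 0.094500
P(Distribution tier down) [AND] = 0.24 × 0.10 = 0.024000
P(UPS chain down) [OR] = 1 − (1−0.094500) × (1−0.024000) = 0.116232
P(Data center power outage) [OR] = 1 − (1−0.847061) × (1−0.116232) = 0.864837
Rounded to 4 decimal places: P(Data center power outage) ≈ 0.8648.

0.8648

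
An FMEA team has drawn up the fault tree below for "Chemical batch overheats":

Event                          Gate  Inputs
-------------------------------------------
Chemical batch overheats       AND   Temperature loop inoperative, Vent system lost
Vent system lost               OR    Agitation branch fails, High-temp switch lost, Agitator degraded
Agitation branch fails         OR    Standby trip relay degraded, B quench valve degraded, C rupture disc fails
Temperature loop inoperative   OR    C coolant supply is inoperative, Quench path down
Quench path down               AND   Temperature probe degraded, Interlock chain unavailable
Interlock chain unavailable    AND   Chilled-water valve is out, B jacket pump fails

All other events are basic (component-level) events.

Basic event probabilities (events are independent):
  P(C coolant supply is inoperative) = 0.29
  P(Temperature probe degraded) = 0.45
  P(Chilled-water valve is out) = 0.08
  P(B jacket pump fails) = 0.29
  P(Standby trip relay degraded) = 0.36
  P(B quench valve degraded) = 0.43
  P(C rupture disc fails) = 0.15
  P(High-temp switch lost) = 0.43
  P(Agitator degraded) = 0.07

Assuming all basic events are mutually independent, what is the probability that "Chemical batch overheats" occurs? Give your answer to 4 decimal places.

P(Interlock chain unavailable) [AND] = 0.08 × 0.29 = 0.023200
P(Quench path down) [AND] = 0.45 × 0.023200 = 0.010440
P(Temperature loop inoperative) [OR] = 1 − (1−0.29) × (1−0.010440) = 0.297412
P(Agitation branch fails) [OR] = 1 − (1−0.36) × (1−0.43) × (1−0.15) = 0.689920
P(Vent system lost) [OR] = 1 − (1−0.689920) × (1−0.43) × (1−0.07) = 0.835627
P(Chemical batch overheats) [AND] = 0.297412 × 0.835627 = 0.248525
Rounded to 4 decimal places: P(Chemical batch overheats) ≈ 0.2485.

0.2485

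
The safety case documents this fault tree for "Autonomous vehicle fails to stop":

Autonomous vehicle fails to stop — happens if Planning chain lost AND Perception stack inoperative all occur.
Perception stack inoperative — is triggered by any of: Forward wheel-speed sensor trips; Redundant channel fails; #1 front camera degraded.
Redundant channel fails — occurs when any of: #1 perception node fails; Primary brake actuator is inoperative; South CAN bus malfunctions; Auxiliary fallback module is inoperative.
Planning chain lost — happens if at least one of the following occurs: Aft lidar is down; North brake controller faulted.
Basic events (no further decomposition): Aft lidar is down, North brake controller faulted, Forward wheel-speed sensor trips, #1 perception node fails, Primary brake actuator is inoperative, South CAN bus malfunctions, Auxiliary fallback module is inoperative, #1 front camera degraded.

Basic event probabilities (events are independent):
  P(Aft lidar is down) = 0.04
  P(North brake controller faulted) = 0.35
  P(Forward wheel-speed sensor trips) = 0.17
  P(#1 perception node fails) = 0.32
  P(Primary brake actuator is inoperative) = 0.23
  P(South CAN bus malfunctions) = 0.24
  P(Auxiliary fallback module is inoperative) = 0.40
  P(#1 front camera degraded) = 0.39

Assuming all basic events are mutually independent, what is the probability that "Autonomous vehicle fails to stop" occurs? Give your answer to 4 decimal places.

P(Planning chain lost) [OR] = 1 − (1−0.04) × (1−0.35) = 0.376000
P(Redundant channel fails) [OR] = 1 − (1−0.32) × (1−0.23) × (1−0.24) × (1−0.40) = 0.761238
P(Perception stack inoperative) [OR] = 1 − (1−0.17) × (1−0.761238) × (1−0.39) = 0.879115
P(Autonomous vehicle fails to stop) [AND] = 0.376000 × 0.879115 = 0.330547
Rounded to 4 decimal places: P(Autonomous vehicle fails to stop) ≈ 0.3305.

0.3305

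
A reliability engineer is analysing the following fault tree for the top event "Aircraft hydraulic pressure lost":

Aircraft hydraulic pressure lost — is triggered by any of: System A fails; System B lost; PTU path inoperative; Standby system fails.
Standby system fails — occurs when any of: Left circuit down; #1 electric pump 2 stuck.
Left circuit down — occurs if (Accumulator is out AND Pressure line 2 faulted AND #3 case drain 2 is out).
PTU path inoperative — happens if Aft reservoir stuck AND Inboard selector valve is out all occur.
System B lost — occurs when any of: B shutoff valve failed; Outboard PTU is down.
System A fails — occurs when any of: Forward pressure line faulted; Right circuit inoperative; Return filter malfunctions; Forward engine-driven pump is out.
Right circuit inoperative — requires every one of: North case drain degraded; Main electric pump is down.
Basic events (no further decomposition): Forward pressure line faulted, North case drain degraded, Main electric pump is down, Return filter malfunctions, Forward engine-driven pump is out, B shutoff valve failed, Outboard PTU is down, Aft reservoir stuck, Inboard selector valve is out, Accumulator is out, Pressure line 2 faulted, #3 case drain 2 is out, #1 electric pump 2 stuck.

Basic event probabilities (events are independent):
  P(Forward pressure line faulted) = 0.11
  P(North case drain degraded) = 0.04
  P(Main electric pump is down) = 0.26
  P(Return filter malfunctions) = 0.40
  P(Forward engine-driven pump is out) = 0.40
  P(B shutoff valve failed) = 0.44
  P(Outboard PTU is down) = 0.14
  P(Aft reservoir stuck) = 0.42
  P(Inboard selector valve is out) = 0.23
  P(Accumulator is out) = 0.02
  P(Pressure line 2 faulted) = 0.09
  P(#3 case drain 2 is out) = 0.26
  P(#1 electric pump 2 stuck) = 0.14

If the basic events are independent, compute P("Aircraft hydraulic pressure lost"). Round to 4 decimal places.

P(Right circuit inoperative) [AND] = 0.04 × 0.26 = 0.010400
P(System A fails) [OR] = 1 − (1−0.11) × (1−0.010400) × (1−0.40) × (1−0.40) = 0.682932
P(System B lost) [OR] = 1 − (1−0.44) × (1−0.14) = 0.518400
P(PTU path inoperative) [AND] = 0.42 × 0.23 = 0.096600
P(Left circuit down) [AND] = 0.02 × 0.09 × 0.26 = 0.000468
P(Standby system fails) [OR] = 1 − (1−0.000468) × (1−0.14) = 0.140402
P(Aircraft hydraulic pressure lost) [OR] = 1 − (1−0.682932) × (1−0.518400) × (1−0.096600) × (1−0.140402) = 0.881419
Rounded to 4 decimal places: P(Aircraft hydraulic pressure lost) ≈ 0.8814.

0.8814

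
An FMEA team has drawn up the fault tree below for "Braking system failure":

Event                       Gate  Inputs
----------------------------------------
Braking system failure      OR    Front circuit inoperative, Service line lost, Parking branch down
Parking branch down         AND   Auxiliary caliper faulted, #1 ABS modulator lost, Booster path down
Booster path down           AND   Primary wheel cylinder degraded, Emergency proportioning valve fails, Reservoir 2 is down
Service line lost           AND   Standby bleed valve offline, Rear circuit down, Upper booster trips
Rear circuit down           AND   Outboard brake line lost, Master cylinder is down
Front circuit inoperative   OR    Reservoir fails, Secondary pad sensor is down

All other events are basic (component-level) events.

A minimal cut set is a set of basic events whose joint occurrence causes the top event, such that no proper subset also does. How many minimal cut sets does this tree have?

Front circuit inoperative [OR]: union of children's cut sets → 2 cut set(s).
Rear circuit down [AND]: one cut set from each child combined → 1 × 1 = 1 cut set(s).
Service line lost [AND]: one cut set from each child combined → 1 × 1 × 1 = 1 cut set(s).
Booster path down [AND]: one cut set from each child combined → 1 × 1 × 1 = 1 cut set(s).
Parking branch down [AND]: one cut set from each child combined → 1 × 1 × 1 = 1 cut set(s).
Braking system failure [OR]: union of children's cut sets → 4 cut set(s).
Minimal cut sets: {Reservoir fails}; {Secondary pad sensor is down}; {Master cylinder is down, Outboard brake line lost, Standby bleed valve offline, Upper booster trips}; {#1 ABS modulator lost, Auxiliary caliper faulted, Emergency proportioning valve fails, Primary wheel cylinder degraded, Reservoir 2 is down}.

4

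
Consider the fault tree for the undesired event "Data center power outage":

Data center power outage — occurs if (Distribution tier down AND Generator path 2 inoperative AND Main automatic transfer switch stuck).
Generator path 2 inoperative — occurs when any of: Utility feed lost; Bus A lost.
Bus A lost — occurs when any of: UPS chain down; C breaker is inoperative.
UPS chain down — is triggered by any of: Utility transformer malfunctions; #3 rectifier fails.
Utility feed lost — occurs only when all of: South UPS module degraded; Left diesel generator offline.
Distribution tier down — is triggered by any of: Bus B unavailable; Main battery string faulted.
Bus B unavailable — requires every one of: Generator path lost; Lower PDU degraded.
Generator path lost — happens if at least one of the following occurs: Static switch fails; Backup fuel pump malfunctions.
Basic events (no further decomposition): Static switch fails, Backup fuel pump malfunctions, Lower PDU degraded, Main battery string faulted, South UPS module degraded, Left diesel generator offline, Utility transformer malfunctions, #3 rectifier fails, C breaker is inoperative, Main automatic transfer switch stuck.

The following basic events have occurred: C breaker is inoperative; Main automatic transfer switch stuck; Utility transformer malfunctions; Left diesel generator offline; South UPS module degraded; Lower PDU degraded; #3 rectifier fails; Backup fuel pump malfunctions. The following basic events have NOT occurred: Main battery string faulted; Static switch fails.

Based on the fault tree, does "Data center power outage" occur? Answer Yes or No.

Generator path lost [OR]: Static switch fails=not, Backup fuel pump malfunctions=occurs → at least one input occurs → occurs.
Bus B unavailable [AND]: Generator path lost=occurs, Lower PDU degraded=occurs → all inputs occur → occurs.
Distribution tier down [OR]: Bus B unavailable=occurs, Main battery string faulted=not → at least one input occurs → occurs.
Utility feed lost [AND]: South UPS module degraded=occurs, Left diesel generator offline=occurs → all inputs occur → occurs.
UPS chain down [OR]: Utility transformer malfunctions=occurs, #3 rectifier fails=occurs → at least one input occurs → occurs.
Bus A lost [OR]: UPS chain down=occurs, C breaker is inoperative=occurs → at least one input occurs → occurs.
Generator path 2 inoperative [OR]: Utility feed lost=occurs, Bus A lost=occurs → at least one input occurs → occurs.
Data center power outage [AND]: Distribution tier down=occurs, Generator path 2 inoperative=occurs, Main automatic transfer switch stuck=occurs → all inputs occur → occurs.

Yes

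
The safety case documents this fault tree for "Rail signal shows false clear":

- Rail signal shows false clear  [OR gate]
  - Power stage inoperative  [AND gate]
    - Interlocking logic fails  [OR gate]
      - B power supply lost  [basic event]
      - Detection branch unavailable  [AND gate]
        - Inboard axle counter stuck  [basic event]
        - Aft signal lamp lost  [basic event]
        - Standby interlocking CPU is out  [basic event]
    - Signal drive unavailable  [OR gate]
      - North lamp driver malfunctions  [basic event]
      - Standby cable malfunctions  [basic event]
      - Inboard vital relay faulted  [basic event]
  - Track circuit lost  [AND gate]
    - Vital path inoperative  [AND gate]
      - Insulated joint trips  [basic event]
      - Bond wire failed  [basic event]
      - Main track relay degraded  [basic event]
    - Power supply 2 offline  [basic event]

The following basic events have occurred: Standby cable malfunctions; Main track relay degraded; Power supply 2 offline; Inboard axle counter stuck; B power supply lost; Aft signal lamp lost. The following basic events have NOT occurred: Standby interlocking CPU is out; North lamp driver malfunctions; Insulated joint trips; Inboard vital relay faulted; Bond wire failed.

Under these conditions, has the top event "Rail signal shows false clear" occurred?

Detection branch unavailable [AND]: Inboard axle counter stuck=occurs, Aft signal lamp lost=occurs, Standby interlocking CPU is out=not → not all inputs occur → does not occur.
Interlocking logic fails [OR]: B power supply lost=occurs, Detection branch unavailable=not → at least one input occurs → occurs.
Signal drive unavailable [OR]: North lamp driver malfunctions=not, Standby cable malfunctions=occurs, Inboard vital relay faulted=not → at least one input occurs → occurs.
Power stage inoperative [AND]: Interlocking logic fails=occurs, Signal drive unavailable=occurs → all inputs occur → occurs.
Vital path inoperative [AND]: Insulated joint trips=not, Bond wire failed=not, Main track relay degraded=occurs → not all inputs occur → does not occur.
Track circuit lost [AND]: Vital path inoperative=not, Power supply 2 offline=occurs → not all inputs occur → does not occur.
Rail signal shows false clear [OR]: Power stage inoperative=occurs, Track circuit lost=not → at least one input occurs → occurs.

Yes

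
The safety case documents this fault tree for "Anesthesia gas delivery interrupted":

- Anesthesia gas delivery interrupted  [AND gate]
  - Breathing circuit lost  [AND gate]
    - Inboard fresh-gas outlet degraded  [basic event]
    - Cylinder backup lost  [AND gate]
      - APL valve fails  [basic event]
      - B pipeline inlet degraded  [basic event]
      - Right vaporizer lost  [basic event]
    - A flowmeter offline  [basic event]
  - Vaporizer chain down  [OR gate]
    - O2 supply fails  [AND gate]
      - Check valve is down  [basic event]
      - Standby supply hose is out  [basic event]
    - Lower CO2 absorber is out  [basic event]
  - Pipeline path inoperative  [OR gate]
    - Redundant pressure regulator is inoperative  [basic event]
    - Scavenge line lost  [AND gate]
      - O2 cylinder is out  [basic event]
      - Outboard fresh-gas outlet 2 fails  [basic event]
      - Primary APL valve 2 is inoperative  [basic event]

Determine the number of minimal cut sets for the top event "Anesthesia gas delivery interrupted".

4

Cylinder backup lost [AND]: one cut set from each child combined → 1 × 1 × 1 = 1 cut set(s).
Breathing circuit lost [AND]: one cut set from each child combined → 1 × 1 × 1 = 1 cut set(s).
O2 supply fails [AND]: one cut set from each child combined → 1 × 1 = 1 cut set(s).
Vaporizer chain down [OR]: union of children's cut sets → 2 cut set(s).
Scavenge line lost [AND]: one cut set from each child combined → 1 × 1 × 1 = 1 cut set(s).
Pipeline path inoperative [OR]: union of children's cut sets → 2 cut set(s).
Anesthesia gas delivery interrupted [AND]: one cut set from each child combined → 1 × 2 × 2 = 4 cut set(s).
Minimal cut sets: {A flowmeter offline, APL valve fails, B pipeline inlet degraded, Check valve is down, Inboard fresh-gas outlet degraded, Redundant pressure regulator is inoperative, Right vaporizer lost, Standby supply hose is out}; {A flowmeter offline, APL valve fails, B pipeline inlet degraded, Check valve is down, Inboard fresh-gas outlet degraded, O2 cylinder is out, Outboard fresh-gas outlet 2 fails, Primary APL valve 2 is inoperative, Right vaporizer lost, Standby supply hose is out}; {A flowmeter offline, APL valve fails, B pipeline inlet degraded, Inboard fresh-gas outlet degraded, Lower CO2 absorber is out, Redundant pressure regulator is inoperative, Right vaporizer lost}; {A flowmeter offline, APL valve fails, B pipeline inlet degraded, Inboard fresh-gas outlet degraded, Lower CO2 absorber is out, O2 cylinder is out, Outboard fresh-gas outlet 2 fails, Primary APL valve 2 is inoperative, Right vaporizer lost}.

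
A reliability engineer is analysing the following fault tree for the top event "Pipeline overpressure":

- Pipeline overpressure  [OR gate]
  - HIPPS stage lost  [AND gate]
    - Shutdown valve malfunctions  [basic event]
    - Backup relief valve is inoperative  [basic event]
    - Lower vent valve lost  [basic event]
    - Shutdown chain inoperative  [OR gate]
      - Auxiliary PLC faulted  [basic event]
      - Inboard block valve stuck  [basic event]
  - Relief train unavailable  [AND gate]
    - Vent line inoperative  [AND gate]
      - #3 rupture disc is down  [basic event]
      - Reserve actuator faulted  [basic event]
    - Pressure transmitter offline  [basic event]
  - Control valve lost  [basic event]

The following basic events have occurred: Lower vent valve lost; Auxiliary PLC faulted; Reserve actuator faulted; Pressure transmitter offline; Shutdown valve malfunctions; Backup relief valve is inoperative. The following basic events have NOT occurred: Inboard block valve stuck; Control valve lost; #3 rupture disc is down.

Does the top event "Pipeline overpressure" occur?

Yes

Shutdown chain inoperative [OR]: Auxiliary PLC faulted=occurs, Inboard block valve stuck=not → at least one input occurs → occurs.
HIPPS stage lost [AND]: Shutdown valve malfunctions=occurs, Backup relief valve is inoperative=occurs, Lower vent valve lost=occurs, Shutdown chain inoperative=occurs → all inputs occur → occurs.
Vent line inoperative [AND]: #3 rupture disc is down=not, Reserve actuator faulted=occurs → not all inputs occur → does not occur.
Relief train unavailable [AND]: Vent line inoperative=not, Pressure transmitter offline=occurs → not all inputs occur → does not occur.
Pipeline overpressure [OR]: HIPPS stage lost=occurs, Relief train unavailable=not, Control valve lost=not → at least one input occurs → occurs.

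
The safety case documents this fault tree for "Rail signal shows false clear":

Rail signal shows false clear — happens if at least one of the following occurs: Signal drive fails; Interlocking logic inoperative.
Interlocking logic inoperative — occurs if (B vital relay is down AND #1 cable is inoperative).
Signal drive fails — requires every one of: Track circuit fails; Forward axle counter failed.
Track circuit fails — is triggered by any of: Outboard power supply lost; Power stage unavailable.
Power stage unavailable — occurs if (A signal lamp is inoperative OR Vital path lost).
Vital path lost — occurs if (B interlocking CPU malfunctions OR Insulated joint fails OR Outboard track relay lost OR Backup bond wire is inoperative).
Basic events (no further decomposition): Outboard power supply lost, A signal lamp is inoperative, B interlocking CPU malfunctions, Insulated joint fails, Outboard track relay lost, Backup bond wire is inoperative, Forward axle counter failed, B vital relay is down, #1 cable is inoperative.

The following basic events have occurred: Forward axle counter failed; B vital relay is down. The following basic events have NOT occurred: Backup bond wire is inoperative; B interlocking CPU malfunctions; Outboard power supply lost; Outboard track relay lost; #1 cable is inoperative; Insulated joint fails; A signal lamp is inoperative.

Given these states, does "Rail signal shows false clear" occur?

No

Vital path lost [OR]: B interlocking CPU malfunctions=not, Insulated joint fails=not, Outboard track relay lost=not, Backup bond wire is inoperative=not → no input occurs → does not occur.
Power stage unavailable [OR]: A signal lamp is inoperative=not, Vital path lost=not → no input occurs → does not occur.
Track circuit fails [OR]: Outboard power supply lost=not, Power stage unavailable=not → no input occurs → does not occur.
Signal drive fails [AND]: Track circuit fails=not, Forward axle counter failed=occurs → not all inputs occur → does not occur.
Interlocking logic inoperative [AND]: B vital relay is down=occurs, #1 cable is inoperative=not → not all inputs occur → does not occur.
Rail signal shows false clear [OR]: Signal drive fails=not, Interlocking logic inoperative=not → no input occurs → does not occur.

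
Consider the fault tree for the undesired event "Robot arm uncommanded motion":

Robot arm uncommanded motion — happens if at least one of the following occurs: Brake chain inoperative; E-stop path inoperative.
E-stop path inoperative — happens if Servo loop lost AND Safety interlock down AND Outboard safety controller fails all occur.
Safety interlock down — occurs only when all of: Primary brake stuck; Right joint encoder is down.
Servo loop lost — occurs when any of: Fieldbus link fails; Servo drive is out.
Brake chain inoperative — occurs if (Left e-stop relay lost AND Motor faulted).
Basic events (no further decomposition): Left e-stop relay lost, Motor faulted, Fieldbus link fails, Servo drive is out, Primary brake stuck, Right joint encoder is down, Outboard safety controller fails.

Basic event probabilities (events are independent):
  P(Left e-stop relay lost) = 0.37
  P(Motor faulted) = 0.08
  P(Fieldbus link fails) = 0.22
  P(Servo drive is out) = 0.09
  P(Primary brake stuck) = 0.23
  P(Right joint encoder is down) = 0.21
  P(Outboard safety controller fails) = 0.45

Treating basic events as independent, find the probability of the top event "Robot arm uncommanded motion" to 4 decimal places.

0.0357

P(Brake chain inoperative) [AND] = 0.37 × 0.08 = 0.029600
P(Servo loop lost) [OR] = 1 − (1−0.22) × (1−0.09) = 0.290200
P(Safety interlock down) [AND] = 0.23 × 0.21 = 0.048300
P(E-stop path inoperative) [AND] = 0.290200 × 0.048300 × 0.45 = 0.006307
P(Robot arm uncommanded motion) [OR] = 1 − (1−0.029600) × (1−0.006307) = 0.035720
Rounded to 4 decimal places: P(Robot arm uncommanded motion) ≈ 0.0357.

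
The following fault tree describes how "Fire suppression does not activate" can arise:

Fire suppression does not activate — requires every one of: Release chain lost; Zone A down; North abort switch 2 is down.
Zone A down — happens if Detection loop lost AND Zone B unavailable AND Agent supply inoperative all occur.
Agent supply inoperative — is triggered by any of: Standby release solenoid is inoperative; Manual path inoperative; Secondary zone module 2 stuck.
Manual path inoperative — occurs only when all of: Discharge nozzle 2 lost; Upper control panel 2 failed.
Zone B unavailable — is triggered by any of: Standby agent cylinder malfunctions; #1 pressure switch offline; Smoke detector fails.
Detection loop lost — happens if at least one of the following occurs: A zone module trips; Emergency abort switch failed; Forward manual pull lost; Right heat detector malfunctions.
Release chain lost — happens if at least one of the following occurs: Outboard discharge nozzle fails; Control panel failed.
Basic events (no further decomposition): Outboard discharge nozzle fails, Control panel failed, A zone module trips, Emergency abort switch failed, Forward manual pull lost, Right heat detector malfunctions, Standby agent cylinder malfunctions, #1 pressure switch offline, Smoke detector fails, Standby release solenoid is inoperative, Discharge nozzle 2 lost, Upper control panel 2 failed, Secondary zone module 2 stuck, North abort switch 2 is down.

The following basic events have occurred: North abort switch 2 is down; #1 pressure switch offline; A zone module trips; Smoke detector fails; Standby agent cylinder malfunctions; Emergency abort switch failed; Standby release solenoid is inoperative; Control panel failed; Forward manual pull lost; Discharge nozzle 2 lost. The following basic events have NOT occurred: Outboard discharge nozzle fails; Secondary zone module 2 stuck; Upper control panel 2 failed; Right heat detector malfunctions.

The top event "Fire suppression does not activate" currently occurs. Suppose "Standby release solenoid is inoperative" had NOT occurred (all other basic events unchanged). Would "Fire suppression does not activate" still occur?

No

Counterfactual: set "Standby release solenoid is inoperative" to not occurred.
Release chain lost [OR]: Outboard discharge nozzle fails=not, Control panel failed=occurs → at least one input occurs → occurs.
Detection loop lost [OR]: A zone module trips=occurs, Emergency abort switch failed=occurs, Forward manual pull lost=occurs, Right heat detector malfunctions=not → at least one input occurs → occurs.
Zone B unavailable [OR]: Standby agent cylinder malfunctions=occurs, #1 pressure switch offline=occurs, Smoke detector fails=occurs → at least one input occurs → occurs.
Manual path inoperative [AND]: Discharge nozzle 2 lost=occurs, Upper control panel 2 failed=not → not all inputs occur → does not occur.
Agent supply inoperative [OR]: Standby release solenoid is inoperative=not, Manual path inoperative=not, Secondary zone module 2 stuck=not → no input occurs → does not occur.
Zone A down [AND]: Detection loop lost=occurs, Zone B unavailable=occurs, Agent supply inoperative=not → not all inputs occur → does not occur.
Fire suppression does not activate [AND]: Release chain lost=occurs, Zone A down=not, North abort switch 2 is down=occurs → not all inputs occur → does not occur.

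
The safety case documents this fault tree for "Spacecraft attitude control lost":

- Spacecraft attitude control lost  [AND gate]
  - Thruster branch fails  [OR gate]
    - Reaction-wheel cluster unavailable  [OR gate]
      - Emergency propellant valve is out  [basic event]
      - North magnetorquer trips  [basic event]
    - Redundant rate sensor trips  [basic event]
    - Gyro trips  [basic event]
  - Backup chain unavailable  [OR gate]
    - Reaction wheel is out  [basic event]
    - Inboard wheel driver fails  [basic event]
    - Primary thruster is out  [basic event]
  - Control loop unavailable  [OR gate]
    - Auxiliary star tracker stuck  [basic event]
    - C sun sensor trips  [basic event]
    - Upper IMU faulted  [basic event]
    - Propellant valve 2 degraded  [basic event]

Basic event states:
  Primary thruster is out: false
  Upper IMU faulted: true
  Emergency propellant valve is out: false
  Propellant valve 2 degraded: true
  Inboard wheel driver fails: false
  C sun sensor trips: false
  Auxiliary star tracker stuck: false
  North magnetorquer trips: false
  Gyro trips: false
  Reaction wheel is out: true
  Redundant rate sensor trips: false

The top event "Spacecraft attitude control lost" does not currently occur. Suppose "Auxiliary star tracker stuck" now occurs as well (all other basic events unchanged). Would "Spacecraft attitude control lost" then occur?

Counterfactual: set "Auxiliary star tracker stuck" to occurred.
Reaction-wheel cluster unavailable [OR]: Emergency propellant valve is out=not, North magnetorquer trips=not → no input occurs → does not occur.
Thruster branch fails [OR]: Reaction-wheel cluster unavailable=not, Redundant rate sensor trips=not, Gyro trips=not → no input occurs → does not occur.
Backup chain unavailable [OR]: Reaction wheel is out=occurs, Inboard wheel driver fails=not, Primary thruster is out=not → at least one input occurs → occurs.
Control loop unavailable [OR]: Auxiliary star tracker stuck=occurs, C sun sensor trips=not, Upper IMU faulted=occurs, Propellant valve 2 degraded=occurs → at least one input occurs → occurs.
Spacecraft attitude control lost [AND]: Thruster branch fails=not, Backup chain unavailable=occurs, Control loop unavailable=occurs → not all inputs occur → does not occur.

No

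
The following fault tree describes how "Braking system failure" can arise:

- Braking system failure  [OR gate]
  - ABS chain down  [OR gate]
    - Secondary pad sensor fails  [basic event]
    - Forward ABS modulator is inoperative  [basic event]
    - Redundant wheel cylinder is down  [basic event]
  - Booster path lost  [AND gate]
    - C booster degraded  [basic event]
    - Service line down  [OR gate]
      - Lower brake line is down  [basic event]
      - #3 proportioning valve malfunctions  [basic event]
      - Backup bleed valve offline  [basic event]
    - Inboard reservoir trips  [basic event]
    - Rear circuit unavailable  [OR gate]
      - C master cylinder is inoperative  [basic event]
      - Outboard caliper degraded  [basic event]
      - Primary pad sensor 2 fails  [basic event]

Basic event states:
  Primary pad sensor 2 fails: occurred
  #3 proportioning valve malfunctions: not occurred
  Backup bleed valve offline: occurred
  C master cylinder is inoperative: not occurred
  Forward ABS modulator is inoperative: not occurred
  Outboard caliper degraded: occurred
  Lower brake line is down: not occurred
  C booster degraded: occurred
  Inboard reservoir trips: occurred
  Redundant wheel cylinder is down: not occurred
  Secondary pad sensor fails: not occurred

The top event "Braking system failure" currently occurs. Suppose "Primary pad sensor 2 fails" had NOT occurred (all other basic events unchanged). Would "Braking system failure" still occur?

Counterfactual: set "Primary pad sensor 2 fails" to not occurred.
ABS chain down [OR]: Secondary pad sensor fails=not, Forward ABS modulator is inoperative=not, Redundant wheel cylinder is down=not → no input occurs → does not occur.
Service line down [OR]: Lower brake line is down=not, #3 proportioning valve malfunctions=not, Backup bleed valve offline=occurs → at least one input occurs → occurs.
Rear circuit unavailable [OR]: C master cylinder is inoperative=not, Outboard caliper degraded=occurs, Primary pad sensor 2 fails=not → at least one input occurs → occurs.
Booster path lost [AND]: C booster degraded=occurs, Service line down=occurs, Inboard reservoir trips=occurs, Rear circuit unavailable=occurs → all inputs occur → occurs.
Braking system failure [OR]: ABS chain down=not, Booster path lost=occurs → at least one input occurs → occurs.

Yes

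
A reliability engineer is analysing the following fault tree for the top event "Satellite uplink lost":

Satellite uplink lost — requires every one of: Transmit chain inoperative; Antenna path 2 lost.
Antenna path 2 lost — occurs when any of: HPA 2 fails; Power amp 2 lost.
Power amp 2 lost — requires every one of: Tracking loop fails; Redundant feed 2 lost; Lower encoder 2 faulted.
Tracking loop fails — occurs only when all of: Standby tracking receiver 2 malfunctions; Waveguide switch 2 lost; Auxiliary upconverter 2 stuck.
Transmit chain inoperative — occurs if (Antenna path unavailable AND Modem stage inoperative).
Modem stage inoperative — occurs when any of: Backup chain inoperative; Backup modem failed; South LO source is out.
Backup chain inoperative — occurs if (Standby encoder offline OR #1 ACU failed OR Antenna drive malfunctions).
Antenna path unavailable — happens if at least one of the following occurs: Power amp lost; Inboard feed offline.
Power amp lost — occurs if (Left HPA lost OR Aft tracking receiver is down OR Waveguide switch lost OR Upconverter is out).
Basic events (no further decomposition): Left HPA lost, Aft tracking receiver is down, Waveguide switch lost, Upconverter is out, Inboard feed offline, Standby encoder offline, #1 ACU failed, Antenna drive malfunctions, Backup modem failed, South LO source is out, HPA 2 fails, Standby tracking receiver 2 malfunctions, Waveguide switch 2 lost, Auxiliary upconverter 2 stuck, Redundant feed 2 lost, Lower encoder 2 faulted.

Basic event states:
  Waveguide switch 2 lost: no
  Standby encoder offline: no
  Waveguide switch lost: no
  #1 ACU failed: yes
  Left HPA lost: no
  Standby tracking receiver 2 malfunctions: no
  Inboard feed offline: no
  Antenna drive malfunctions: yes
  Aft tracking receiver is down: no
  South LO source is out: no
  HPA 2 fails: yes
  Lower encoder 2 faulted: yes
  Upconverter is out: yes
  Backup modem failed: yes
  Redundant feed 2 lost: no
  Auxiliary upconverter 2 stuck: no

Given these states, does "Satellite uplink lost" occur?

Power amp lost [OR]: Left HPA lost=not, Aft tracking receiver is down=not, Waveguide switch lost=not, Upconverter is out=occurs → at least one input occurs → occurs.
Antenna path unavailable [OR]: Power amp lost=occurs, Inboard feed offline=not → at least one input occurs → occurs.
Backup chain inoperative [OR]: Standby encoder offline=not, #1 ACU failed=occurs, Antenna drive malfunctions=occurs → at least one input occurs → occurs.
Modem stage inoperative [OR]: Backup chain inoperative=occurs, Backup modem failed=occurs, South LO source is out=not → at least one input occurs → occurs.
Transmit chain inoperative [AND]: Antenna path unavailable=occurs, Modem stage inoperative=occurs → all inputs occur → occurs.
Tracking loop fails [AND]: Standby tracking receiver 2 malfunctions=not, Waveguide switch 2 lost=not, Auxiliary upconverter 2 stuck=not → not all inputs occur → does not occur.
Power amp 2 lost [AND]: Tracking loop fails=not, Redundant feed 2 lost=not, Lower encoder 2 faulted=occurs → not all inputs occur → does not occur.
Antenna path 2 lost [OR]: HPA 2 fails=occurs, Power amp 2 lost=not → at least one input occurs → occurs.
Satellite uplink lost [AND]: Transmit chain inoperative=occurs, Antenna path 2 lost=occurs → all inputs occur → occurs.

Yes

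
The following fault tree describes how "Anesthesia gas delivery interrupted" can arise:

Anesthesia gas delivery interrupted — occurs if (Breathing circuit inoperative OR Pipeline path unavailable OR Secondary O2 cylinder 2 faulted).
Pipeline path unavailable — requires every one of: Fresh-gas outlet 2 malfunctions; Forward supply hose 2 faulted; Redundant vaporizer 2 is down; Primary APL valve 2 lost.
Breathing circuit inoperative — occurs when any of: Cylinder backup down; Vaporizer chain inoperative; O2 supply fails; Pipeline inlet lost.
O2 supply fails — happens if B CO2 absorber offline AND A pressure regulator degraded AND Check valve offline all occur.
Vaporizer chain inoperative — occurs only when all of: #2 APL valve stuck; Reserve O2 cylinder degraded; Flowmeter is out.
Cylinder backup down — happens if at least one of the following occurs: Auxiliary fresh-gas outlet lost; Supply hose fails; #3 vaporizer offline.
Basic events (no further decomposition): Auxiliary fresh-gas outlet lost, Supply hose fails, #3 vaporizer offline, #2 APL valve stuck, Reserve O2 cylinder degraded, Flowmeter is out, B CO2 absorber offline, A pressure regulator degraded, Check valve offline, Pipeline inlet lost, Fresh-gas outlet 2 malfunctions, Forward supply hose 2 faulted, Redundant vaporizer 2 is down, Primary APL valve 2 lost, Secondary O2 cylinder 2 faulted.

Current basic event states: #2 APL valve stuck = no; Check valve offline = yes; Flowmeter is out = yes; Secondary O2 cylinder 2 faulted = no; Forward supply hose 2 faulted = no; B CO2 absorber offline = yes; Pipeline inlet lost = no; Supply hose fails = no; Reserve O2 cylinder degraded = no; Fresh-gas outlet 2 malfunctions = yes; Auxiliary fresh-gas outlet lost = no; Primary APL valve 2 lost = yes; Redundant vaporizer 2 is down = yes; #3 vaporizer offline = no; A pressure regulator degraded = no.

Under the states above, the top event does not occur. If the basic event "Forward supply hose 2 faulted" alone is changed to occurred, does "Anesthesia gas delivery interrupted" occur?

Yes

Counterfactual: set "Forward supply hose 2 faulted" to occurred.
Cylinder backup down [OR]: Auxiliary fresh-gas outlet lost=not, Supply hose fails=not, #3 vaporizer offline=not → no input occurs → does not occur.
Vaporizer chain inoperative [AND]: #2 APL valve stuck=not, Reserve O2 cylinder degraded=not, Flowmeter is out=occurs → not all inputs occur → does not occur.
O2 supply fails [AND]: B CO2 absorber offline=occurs, A pressure regulator degraded=not, Check valve offline=occurs → not all inputs occur → does not occur.
Breathing circuit inoperative [OR]: Cylinder backup down=not, Vaporizer chain inoperative=not, O2 supply fails=not, Pipeline inlet lost=not → no input occurs → does not occur.
Pipeline path unavailable [AND]: Fresh-gas outlet 2 malfunctions=occurs, Forward supply hose 2 faulted=occurs, Redundant vaporizer 2 is down=occurs, Primary APL valve 2 lost=occurs → all inputs occur → occurs.
Anesthesia gas delivery interrupted [OR]: Breathing circuit inoperative=not, Pipeline path unavailable=occurs, Secondary O2 cylinder 2 faulted=not → at least one input occurs → occurs.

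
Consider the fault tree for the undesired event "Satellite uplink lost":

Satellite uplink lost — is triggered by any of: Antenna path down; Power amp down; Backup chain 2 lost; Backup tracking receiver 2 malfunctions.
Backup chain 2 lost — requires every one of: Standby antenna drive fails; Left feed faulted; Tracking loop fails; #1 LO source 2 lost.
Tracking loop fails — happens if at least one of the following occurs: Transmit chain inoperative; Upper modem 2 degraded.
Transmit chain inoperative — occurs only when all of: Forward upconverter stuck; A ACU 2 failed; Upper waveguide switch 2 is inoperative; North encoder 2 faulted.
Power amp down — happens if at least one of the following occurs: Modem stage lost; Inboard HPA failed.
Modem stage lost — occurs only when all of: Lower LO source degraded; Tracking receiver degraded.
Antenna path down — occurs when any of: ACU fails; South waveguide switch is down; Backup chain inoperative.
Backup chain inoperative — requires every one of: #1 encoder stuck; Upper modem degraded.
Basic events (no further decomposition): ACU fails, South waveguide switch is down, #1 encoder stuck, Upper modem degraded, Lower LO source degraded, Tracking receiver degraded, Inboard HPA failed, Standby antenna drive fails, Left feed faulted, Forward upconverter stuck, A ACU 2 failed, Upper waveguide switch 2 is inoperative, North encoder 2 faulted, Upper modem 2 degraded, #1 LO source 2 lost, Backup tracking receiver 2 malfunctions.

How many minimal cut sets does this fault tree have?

8

Backup chain inoperative [AND]: one cut set from each child combined → 1 × 1 = 1 cut set(s).
Antenna path down [OR]: union of children's cut sets → 3 cut set(s).
Modem stage lost [AND]: one cut set from each child combined → 1 × 1 = 1 cut set(s).
Power amp down [OR]: union of children's cut sets → 2 cut set(s).
Transmit chain inoperative [AND]: one cut set from each child combined → 1 × 1 × 1 × 1 = 1 cut set(s).
Tracking loop fails [OR]: union of children's cut sets → 2 cut set(s).
Backup chain 2 lost [AND]: one cut set from each child combined → 1 × 1 × 2 × 1 = 2 cut set(s).
Satellite uplink lost [OR]: union of children's cut sets → 8 cut set(s).
Minimal cut sets: {ACU fails}; {South waveguide switch is down}; {#1 encoder stuck, Upper modem degraded}; {Lower LO source degraded, Tracking receiver degraded}; {Inboard HPA failed}; {#1 LO source 2 lost, A ACU 2 failed, Forward upconverter stuck, Left feed faulted, North encoder 2 faulted, Standby antenna drive fails, Upper waveguide switch 2 is inoperative}; {#1 LO source 2 lost, Left feed faulted, Standby antenna drive fails, Upper modem 2 degraded}; {Backup tracking receiver 2 malfunctions}.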